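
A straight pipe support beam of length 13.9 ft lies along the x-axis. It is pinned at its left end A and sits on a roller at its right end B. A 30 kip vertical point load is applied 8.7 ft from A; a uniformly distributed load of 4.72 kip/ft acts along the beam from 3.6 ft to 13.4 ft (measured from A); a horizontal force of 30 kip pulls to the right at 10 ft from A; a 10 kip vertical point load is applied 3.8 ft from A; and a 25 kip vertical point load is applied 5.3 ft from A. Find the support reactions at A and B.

A_x = -30.00 kip, A_y = 51.93 kip, B_y = 59.33 kip

Resultant of the distributed load: 4.72 × 9.8 = 46.256 kip at 8.5 ft from A.
ΣM about A: B_y·13.9 − 30·8.7 − (4.72·9.8)·8.5 − 10·3.8 − 25·5.3 = 0 → B_y = 824.676/13.9 = 59.3292 ≈ 59.33 kip.
ΣF_y = 0: A_y + 59.3292 − 30 − 4.72·9.8 − 10 − 25 = 0 → A_y = 51.93 kip.
ΣF_x = 0: A_x + 30 = 0 → A_x = -30.00 kip.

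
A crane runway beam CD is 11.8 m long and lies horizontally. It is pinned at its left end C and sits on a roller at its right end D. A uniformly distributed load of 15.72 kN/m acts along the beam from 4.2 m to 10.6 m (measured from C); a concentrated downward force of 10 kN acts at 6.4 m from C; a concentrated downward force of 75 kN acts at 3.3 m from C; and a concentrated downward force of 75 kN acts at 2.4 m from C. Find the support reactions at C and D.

C_x = 0, C_y = 155.9 kN, D_y = 104.7 kN

Resultant of the distributed load: 15.72 × 6.4 = 100.608 kN at 7.4 m from C.
ΣM about C: D_y·11.8 − (15.72·6.4)·7.4 − 10·6.4 − 75·3.3 − 75·2.4 = 0 → D_y = 1235.9992/11.8 = 104.746 ≈ 104.7 kN.
ΣF_y = 0: C_y + 104.746 − 15.72·6.4 − 10 − 75 − 75 = 0 → C_y = 155.9 kN.
ΣF_x = 0: no horizontal applied forces, so C_x = 0.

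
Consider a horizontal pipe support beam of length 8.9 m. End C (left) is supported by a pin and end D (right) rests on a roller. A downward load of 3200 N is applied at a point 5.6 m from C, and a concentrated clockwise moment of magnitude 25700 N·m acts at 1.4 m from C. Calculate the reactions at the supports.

C_x = 0, C_y = -1701 N, D_y = 4901 N

ΣM about C: D_y·8.9 − 3200·5.6 − 25700 = 0 → D_y = 43620/8.9 = 4901.12 ≈ 4901 N.
ΣF_y = 0: C_y + 4901.12 − 3200 = 0 → C_y = -1701 N.
ΣF_x = 0: no horizontal applied forces, so C_x = 0.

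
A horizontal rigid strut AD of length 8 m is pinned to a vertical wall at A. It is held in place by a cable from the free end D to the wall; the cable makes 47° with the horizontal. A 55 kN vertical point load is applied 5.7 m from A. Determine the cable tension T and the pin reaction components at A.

ΣM about A: T·sin47°·8 − 55·5.7 = 0 → T = 313.5/(8·0.731354) = 53.5821 ≈ 53.58 kN.
ΣF_x = 0: A_x − T·cos47° = 0 → A_x = 53.5821 × 0.681998 = 36.54 kN.
ΣF_y = 0: A_y + T·sin47° − 55 = 0 → A_y = 55 − 53.5821 × 0.731354 = 15.81 kN.

T = 53.58 kN, A_x = 36.54 kN, A_y = 15.81 kN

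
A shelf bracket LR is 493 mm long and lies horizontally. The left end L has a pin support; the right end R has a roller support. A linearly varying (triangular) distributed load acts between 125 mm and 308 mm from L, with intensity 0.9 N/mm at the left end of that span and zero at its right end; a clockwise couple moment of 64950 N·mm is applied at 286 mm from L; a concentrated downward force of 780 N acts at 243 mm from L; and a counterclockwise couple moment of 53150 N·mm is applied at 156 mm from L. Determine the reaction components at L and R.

Resultant of the triangular load: ½ × 0.9 × 183 = 82.35 N, acting at 186 mm from L (one-third of the span from the peak).
Moments about L: R_y·493 − (½·0.9·183)·186 − 64950 − 780·243 + 53150 = 0 → R_y = 216657.1/493 = 439.467 ≈ 439.5 N.
ΣF_y = 0: L_y + 439.467 − ½·0.9·183 − 780 = 0 → L_y = 422.9 N.
ΣF_x = 0: no horizontal applied forces, so L_x = 0.

L_x = 0, L_y = 422.9 N, R_y = 439.5 N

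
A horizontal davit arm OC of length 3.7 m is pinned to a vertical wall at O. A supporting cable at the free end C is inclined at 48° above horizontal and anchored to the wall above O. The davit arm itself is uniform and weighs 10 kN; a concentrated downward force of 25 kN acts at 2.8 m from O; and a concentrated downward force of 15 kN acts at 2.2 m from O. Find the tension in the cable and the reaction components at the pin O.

ΣM about O: T·sin48°·3.7 − 10·1.85 − 25·2.8 − 15·2.2 = 0 → T = 121.5/(3.7·0.743145) = 44.1877 ≈ 44.19 kN.
ΣF_x = 0: O_x − T·cos48° = 0 → O_x = 44.1877 × 0.669131 = 29.57 kN.
ΣF_y = 0: O_y + T·sin48° − 10 − 25 − 15 = 0 → O_y = 50 − 44.1877 × 0.743145 = 17.16 kN.

T = 44.19 kN, O_x = 29.57 kN, O_y = 17.16 kN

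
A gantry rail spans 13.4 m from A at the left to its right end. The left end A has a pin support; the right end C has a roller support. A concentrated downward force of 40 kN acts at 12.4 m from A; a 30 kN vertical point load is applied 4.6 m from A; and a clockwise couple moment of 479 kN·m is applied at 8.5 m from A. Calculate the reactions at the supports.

A_x = 0, A_y = -13.06 kN, C_y = 83.06 kN

Taking moments about A: C_y·13.4 − 40·12.4 − 30·4.6 − 479 = 0 → C_y = 1113/13.4 = 83.0597 ≈ 83.06 kN.
ΣF_y = 0: A_y + 83.0597 − 40 − 30 = 0 → A_y = -13.06 kN.
ΣF_x = 0: no horizontal applied forces, so A_x = 0.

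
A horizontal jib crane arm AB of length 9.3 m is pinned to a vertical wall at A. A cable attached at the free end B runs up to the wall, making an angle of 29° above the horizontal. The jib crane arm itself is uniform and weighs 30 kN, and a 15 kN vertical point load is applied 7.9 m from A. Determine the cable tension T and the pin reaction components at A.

T = 57.22 kN, A_x = 50.05 kN, A_y = 17.26 kN

ΣM about A: T·sin29°·9.3 − 30·4.65 − 15·7.9 = 0 → T = 258/(9.3·0.48481) = 57.2223 ≈ 57.22 kN.
ΣF_x = 0: A_x − T·cos29° = 0 → A_x = 57.2223 × 0.87462 = 50.05 kN.
ΣF_y = 0: A_y + T·sin29° − 30 − 15 = 0 → A_y = 45 − 57.2223 × 0.48481 = 17.26 kN.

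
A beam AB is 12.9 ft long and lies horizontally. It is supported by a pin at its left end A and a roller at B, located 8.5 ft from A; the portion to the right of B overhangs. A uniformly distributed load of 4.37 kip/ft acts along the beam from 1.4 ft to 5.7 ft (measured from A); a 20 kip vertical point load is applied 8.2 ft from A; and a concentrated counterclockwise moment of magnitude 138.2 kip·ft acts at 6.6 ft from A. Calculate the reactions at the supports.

Resultant of the distributed load: 4.37 × 4.3 = 18.791 kip at 3.55 ft from A.
Taking moments about A: B_y·8.5 − (4.37·4.3)·3.55 − 20·8.2 + 138.2 = 0 → B_y = 92.50805/8.5 = 10.8833 ≈ 10.88 kip.
ΣF_y = 0: A_y + 10.8833 − 4.37·4.3 − 20 = 0 → A_y = 27.91 kip.
ΣF_x = 0: no horizontal applied forces, so A_x = 0.

A_x = 0, A_y = 27.91 kip, B_y = 10.88 kip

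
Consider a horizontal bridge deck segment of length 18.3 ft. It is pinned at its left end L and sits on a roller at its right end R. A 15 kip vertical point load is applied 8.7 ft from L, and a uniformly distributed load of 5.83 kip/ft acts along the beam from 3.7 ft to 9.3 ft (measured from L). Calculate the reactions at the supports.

L_x = 0, L_y = 28.92 kip, R_y = 18.73 kip

Resultant of the distributed load: 5.83 × 5.6 = 32.648 kip at 6.5 ft from L.
Moments about L: R_y·18.3 − 15·8.7 − (5.83·5.6)·6.5 = 0 → R_y = 342.712/18.3 = 18.7274 ≈ 18.73 kip.
ΣF_y = 0: L_y + 18.7274 − 15 − 5.83·5.6 = 0 → L_y = 28.92 kip.
ΣF_x = 0: no horizontal applied forces, so L_x = 0.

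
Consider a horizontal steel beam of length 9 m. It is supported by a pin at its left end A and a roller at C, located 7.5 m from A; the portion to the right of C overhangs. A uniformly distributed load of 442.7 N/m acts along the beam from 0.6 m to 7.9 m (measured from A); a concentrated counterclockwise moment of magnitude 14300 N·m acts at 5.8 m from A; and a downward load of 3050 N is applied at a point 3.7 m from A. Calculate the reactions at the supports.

Resultant of the distributed load: 442.7 × 7.3 = 3231.71 N at 4.25 m from A.
Taking moments about A: C_y·7.5 − (442.7·7.3)·4.25 + 14300 − 3050·3.7 = 0 → C_y = 10719.7675/7.5 = 1429.3 ≈ 1429 N.
ΣF_y = 0: A_y + 1429.3 − 442.7·7.3 − 3050 = 0 → A_y = 4852 N.
ΣF_x = 0: no horizontal applied forces, so A_x = 0.

A_x = 0, A_y = 4852 N, C_y = 1429 N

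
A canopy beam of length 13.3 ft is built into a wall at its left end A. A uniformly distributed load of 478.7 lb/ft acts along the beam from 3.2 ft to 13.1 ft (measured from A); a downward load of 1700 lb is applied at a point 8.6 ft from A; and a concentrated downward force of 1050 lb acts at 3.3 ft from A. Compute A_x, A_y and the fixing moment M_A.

Resultant of the distributed load: 478.7 × 9.9 = 4739.13 lb at 8.15 ft from A.
ΣF_x = 0: A_x = 0.
ΣF_y = 0: A_y − 478.7·9.9 − 1700 − 1050 = 0 → A_y = 7489 lb.
ΣM about A: M_A − (478.7·9.9)·8.15 − 1700·8.6 − 1050·3.3 = 0 → M_A = 56710 lb·ft.

A_x = 0, A_y = 7489 lb, M_A = 56710 lb·ft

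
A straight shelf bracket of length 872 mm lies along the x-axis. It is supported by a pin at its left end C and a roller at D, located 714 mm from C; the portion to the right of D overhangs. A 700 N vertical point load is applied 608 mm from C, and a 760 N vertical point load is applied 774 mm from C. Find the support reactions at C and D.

Taking moments about C: D_y·714 − 700·608 − 760·774 = 0 → D_y = 1013840/714 = 1419.94 ≈ 1420 N.
ΣF_y = 0: C_y + 1419.94 − 700 − 760 = 0 → C_y = 40.06 N.
ΣF_x = 0: no horizontal applied forces, so C_x = 0.

C_x = 0, C_y = 40.06 N, D_y = 1420 N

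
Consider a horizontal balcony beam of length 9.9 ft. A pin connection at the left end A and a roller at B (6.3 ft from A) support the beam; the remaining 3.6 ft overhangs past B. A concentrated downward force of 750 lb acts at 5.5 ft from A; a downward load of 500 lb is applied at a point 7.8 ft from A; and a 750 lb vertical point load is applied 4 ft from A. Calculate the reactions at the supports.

ΣM about A: B_y·6.3 − 750·5.5 − 500·7.8 − 750·4 = 0 → B_y = 11025/6.3 = 1750 lb.
ΣF_y = 0: A_y + 1750 − 750 − 500 − 750 = 0 → A_y = 250.0 lb.
ΣF_x = 0: no horizontal applied forces, so A_x = 0.

A_x = 0, A_y = 250.0 lb, B_y = 1750 lb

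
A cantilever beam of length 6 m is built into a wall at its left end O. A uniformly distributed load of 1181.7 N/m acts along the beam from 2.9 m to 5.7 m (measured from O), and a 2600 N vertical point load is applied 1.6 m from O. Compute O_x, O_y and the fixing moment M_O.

O_x = 0, O_y = 5909 N, M_O = 18390 N·m

Resultant of the distributed load: 1181.7 × 2.8 = 3308.76 N at 4.3 m from O.
ΣF_x = 0: O_x = 0.
ΣF_y = 0: O_y − 1181.7·2.8 − 2600 = 0 → O_y = 5909 N.
ΣM about O: M_O − (1181.7·2.8)·4.3 − 2600·1.6 = 0 → M_O = 18390 N·m.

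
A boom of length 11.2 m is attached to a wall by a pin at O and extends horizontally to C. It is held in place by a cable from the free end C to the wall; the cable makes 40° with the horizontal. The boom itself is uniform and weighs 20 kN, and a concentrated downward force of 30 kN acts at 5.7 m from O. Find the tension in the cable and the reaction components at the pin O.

T = 39.31 kN, O_x = 30.11 kN, O_y = 24.73 kN

ΣM about O: T·sin40°·11.2 − 20·5.6 − 30·5.7 = 0 → T = 283/(11.2·0.642788) = 39.3098 ≈ 39.31 kN.
ΣF_x = 0: O_x − T·cos40° = 0 → O_x = 39.3098 × 0.766044 = 30.11 kN.
ΣF_y = 0: O_y + T·sin40° − 20 − 30 = 0 → O_y = 50 − 39.3098 × 0.642788 = 24.73 kN.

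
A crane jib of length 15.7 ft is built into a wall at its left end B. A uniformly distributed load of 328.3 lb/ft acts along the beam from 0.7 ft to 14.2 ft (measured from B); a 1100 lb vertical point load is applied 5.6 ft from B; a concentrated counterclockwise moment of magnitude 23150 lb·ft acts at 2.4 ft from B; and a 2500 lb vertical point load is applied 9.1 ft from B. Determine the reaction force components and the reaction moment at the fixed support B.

B_x = 0, B_y = 8032 lb, M_B = 38780 lb·ft

Resultant of the distributed load: 328.3 × 13.5 = 4432.05 lb at 7.45 ft from B.
ΣF_x = 0: B_x = 0.
ΣF_y = 0: B_y − 328.3·13.5 − 1100 − 2500 = 0 → B_y = 8032 lb.
ΣM about B: M_B − (328.3·13.5)·7.45 − 1100·5.6 + 23150 − 2500·9.1 = 0 → M_B = 38780 lb·ft.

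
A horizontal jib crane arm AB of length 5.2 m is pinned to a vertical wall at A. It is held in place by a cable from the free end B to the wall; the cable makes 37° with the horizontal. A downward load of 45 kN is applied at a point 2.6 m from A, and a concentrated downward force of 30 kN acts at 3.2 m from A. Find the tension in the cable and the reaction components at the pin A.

T = 68.06 kN, A_x = 54.36 kN, A_y = 34.04 kN

ΣM about A: T·sin37°·5.2 − 45·2.6 − 30·3.2 = 0 → T = 213/(5.2·0.601815) = 68.0633 ≈ 68.06 kN.
ΣF_x = 0: A_x − T·cos37° = 0 → A_x = 68.0633 × 0.798636 = 54.36 kN.
ΣF_y = 0: A_y + T·sin37° − 45 − 30 = 0 → A_y = 75 − 68.0633 × 0.601815 = 34.04 kN.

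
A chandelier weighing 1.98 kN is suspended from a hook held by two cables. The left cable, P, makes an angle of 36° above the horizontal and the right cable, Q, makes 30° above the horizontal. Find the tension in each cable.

T_P = 1.877 kN, T_Q = 1.753 kN

ΣF_x = 0: −T_P·cos36° + T_Q·cos30° = 0 → T_Q = 0.934172·T_P.
ΣF_y = 0: T_P·sin36° + T_Q·sin30° = 1.98.
Substitute: T_P·(0.587785 + 0.934172·0.5) = 1.98 → T_P = 1.87701 ≈ 1.877 kN.
Then T_Q = 0.934172 × 1.87701 = 1.753 kN.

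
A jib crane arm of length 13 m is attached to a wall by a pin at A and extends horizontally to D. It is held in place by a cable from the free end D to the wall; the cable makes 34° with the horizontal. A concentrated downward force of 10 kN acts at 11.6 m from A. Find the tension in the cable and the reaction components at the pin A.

ΣM about A: T·sin34°·13 − 10·11.6 = 0 → T = 116/(13·0.559193) = 15.9571 ≈ 15.96 kN.
ΣF_x = 0: A_x − T·cos34° = 0 → A_x = 15.9571 × 0.829038 = 13.23 kN.
ΣF_y = 0: A_y + T·sin34° − 10 = 0 → A_y = 10 − 15.9571 × 0.559193 = 1.077 kN.

T = 15.96 kN, A_x = 13.23 kN, A_y = 1.077 kN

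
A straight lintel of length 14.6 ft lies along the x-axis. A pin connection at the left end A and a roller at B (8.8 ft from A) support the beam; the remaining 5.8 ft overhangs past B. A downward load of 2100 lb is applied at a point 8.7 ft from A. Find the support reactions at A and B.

ΣM about A: B_y·8.8 − 2100·8.7 = 0 → B_y = 18270/8.8 = 2076.14 ≈ 2076 lb.
ΣF_y = 0: A_y + 2076.14 − 2100 = 0 → A_y = 23.86 lb.
ΣF_x = 0: no horizontal applied forces, so A_x = 0.

A_x = 0, A_y = 23.86 lb, B_y = 2076 lb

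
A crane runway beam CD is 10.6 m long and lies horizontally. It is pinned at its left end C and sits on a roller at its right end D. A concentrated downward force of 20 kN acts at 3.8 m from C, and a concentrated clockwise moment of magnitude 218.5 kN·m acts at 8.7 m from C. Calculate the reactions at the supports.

C_x = 0, C_y = -7.783 kN, D_y = 27.78 kN

ΣM about C: D_y·10.6 − 20·3.8 − 218.5 = 0 → D_y = 294.5/10.6 = 27.783 ≈ 27.78 kN.
ΣF_y = 0: C_y + 27.783 − 20 = 0 → C_y = -7.783 kN.
ΣF_x = 0: no horizontal applied forces, so C_x = 0.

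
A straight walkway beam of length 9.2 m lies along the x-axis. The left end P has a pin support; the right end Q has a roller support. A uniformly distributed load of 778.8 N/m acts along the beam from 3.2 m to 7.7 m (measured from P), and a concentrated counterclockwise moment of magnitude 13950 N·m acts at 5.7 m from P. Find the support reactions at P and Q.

Resultant of the distributed load: 778.8 × 4.5 = 3504.6 N at 5.45 m from P.
ΣM about P: Q_y·9.2 − (778.8·4.5)·5.45 + 13950 = 0 → Q_y = 5150.07/9.2 = 559.79 ≈ 559.8 N.
ΣF_y = 0: P_y + 559.79 − 778.8·4.5 = 0 → P_y = 2945 N.
ΣF_x = 0: no horizontal applied forces, so P_x = 0.

P_x = 0, P_y = 2945 N, Q_y = 559.8 N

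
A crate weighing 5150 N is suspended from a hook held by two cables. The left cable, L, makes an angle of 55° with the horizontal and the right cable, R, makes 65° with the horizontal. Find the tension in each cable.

T_L = 2513 N, T_R = 3411 N

ΣF_x = 0: −T_L·cos55° + T_R·cos65° = 0 → T_R = 1.3572·T_L.
ΣF_y = 0: T_L·sin55° + T_R·sin65° = 5150.
Substitute: T_L·(0.819152 + 1.3572·0.906308) = 5150 → T_L = 2513.18 ≈ 2513 N.
Then T_R = 1.3572 × 2513.18 = 3411 N.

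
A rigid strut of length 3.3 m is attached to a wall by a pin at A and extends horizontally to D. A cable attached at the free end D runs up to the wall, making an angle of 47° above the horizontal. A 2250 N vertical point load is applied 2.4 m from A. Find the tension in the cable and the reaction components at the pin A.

T = 2237 N, A_x = 1526 N, A_y = 613.6 N

ΣM about A: T·sin47°·3.3 − 2250·2.4 = 0 → T = 5400/(3.3·0.731354) = 2237.44 ≈ 2237 N.
ΣF_x = 0: A_x − T·cos47° = 0 → A_x = 2237.44 × 0.681998 = 1526 N.
ΣF_y = 0: A_y + T·sin47° − 2250 = 0 → A_y = 2250 − 2237.44 × 0.731354 = 613.6 N.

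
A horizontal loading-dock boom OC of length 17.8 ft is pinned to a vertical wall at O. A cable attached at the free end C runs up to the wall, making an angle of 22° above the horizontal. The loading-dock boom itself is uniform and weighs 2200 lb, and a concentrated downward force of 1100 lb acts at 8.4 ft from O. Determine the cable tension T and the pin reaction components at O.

T = 4322 lb, O_x = 4007 lb, O_y = 1681 lb

ΣM about O: T·sin22°·17.8 − 2200·8.9 − 1100·8.4 = 0 → T = 28820/(17.8·0.374607) = 4322.13 ≈ 4322 lb.
ΣF_x = 0: O_x − T·cos22° = 0 → O_x = 4322.13 × 0.927184 = 4007 lb.
ΣF_y = 0: O_y + T·sin22° − 2200 − 1100 = 0 → O_y = 3300 − 4322.13 × 0.374607 = 1681 lb.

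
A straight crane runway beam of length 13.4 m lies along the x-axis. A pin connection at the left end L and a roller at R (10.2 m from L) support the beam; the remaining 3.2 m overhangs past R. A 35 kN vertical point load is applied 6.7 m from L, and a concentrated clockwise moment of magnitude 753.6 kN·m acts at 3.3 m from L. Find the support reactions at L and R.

Moments about L: R_y·10.2 − 35·6.7 − 753.6 = 0 → R_y = 988.1/10.2 = 96.8725 ≈ 96.87 kN.
ΣF_y = 0: L_y + 96.8725 − 35 = 0 → L_y = -61.87 kN.
ΣF_x = 0: no horizontal applied forces, so L_x = 0.

L_x = 0, L_y = -61.87 kN, R_y = 96.87 kN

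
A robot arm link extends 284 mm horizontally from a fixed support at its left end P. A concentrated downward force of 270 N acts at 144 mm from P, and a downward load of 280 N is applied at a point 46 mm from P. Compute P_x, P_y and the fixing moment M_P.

P_x = 0, P_y = 550.0 N, M_P = 51760 N·mm

ΣF_x = 0: P_x = 0.
ΣF_y = 0: P_y − 270 − 280 = 0 → P_y = 550.0 N.
ΣM about P: M_P − 270·144 − 280·46 = 0 → M_P = 51760 N·mm.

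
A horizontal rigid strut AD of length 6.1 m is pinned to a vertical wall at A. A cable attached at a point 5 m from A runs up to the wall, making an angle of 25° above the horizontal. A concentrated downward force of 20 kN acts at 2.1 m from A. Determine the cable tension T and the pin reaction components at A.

T = 19.88 kN, A_x = 18.01 kN, A_y = 11.60 kN

ΣM about A: T·sin25°·5 − 20·2.1 = 0 → T = 42/(5·0.422618) = 19.8761 ≈ 19.88 kN.
ΣF_x = 0: A_x − T·cos25° = 0 → A_x = 19.8761 × 0.906308 = 18.01 kN.
ΣF_y = 0: A_y + T·sin25° − 20 = 0 → A_y = 20 − 19.8761 × 0.422618 = 11.60 kN.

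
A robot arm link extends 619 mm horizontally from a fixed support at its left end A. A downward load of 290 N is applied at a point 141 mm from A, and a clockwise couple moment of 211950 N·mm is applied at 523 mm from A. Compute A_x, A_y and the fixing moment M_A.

A_x = 0, A_y = 290.0 N, M_A = 252800 N·mm

ΣF_x = 0: A_x = 0.
ΣF_y = 0: A_y − 290 = 0 → A_y = 290.0 N.
ΣM about A: M_A − 290·141 − 211950 = 0 → M_A = 252800 N·mm.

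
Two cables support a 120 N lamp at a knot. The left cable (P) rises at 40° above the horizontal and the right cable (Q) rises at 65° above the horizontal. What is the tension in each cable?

T_P = 52.50 N, T_Q = 95.17 N

ΣF_x = 0: −T_P·cos40° + T_Q·cos65° = 0 → T_Q = 1.81262·T_P.
ΣF_y = 0: T_P·sin40° + T_Q·sin65° = 120.
Substitute: T_P·(0.642788 + 1.81262·0.906308) = 120 → T_P = 52.5031 ≈ 52.50 N.
Then T_Q = 1.81262 × 52.5031 = 95.17 N.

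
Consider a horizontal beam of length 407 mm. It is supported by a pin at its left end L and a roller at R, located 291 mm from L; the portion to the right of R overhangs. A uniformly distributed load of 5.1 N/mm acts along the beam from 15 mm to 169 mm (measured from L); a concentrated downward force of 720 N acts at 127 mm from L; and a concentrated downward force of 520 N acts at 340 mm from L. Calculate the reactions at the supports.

Resultant of the distributed load: 5.1 × 154 = 785.4 N at 92 mm from L.
Taking moments about L: R_y·291 − (5.1·154)·92 − 720·127 − 520·340 = 0 → R_y = 340496.8/291 = 1170.09 ≈ 1170 N.
ΣF_y = 0: L_y + 1170.09 − 5.1·154 − 720 − 520 = 0 → L_y = 855.3 N.
ΣF_x = 0: no horizontal applied forces, so L_x = 0.

L_x = 0, L_y = 855.3 N, R_y = 1170 N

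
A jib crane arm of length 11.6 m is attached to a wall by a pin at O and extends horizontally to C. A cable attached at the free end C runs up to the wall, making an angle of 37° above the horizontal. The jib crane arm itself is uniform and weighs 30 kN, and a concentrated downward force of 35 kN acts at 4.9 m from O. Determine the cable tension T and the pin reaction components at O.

ΣM about O: T·sin37°·11.6 − 30·5.8 − 35·4.9 = 0 → T = 345.5/(11.6·0.601815) = 49.4911 ≈ 49.49 kN.
ΣF_x = 0: O_x − T·cos37° = 0 → O_x = 49.4911 × 0.798636 = 39.53 kN.
ΣF_y = 0: O_y + T·sin37° − 30 − 35 = 0 → O_y = 65 − 49.4911 × 0.601815 = 35.22 kN.

T = 49.49 kN, O_x = 39.53 kN, O_y = 35.22 kN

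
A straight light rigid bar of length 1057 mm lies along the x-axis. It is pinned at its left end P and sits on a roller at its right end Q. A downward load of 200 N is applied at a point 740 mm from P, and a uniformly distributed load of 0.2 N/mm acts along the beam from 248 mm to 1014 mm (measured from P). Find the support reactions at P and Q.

Resultant of the distributed load: 0.2 × 766 = 153.2 N at 631 mm from P.
Moments about P: Q_y·1057 − 200·740 − (0.2·766)·631 = 0 → Q_y = 244669.2/1057 = 231.475 ≈ 231.5 N.
ΣF_y = 0: P_y + 231.475 − 200 − 0.2·766 = 0 → P_y = 121.7 N.
ΣF_x = 0: no horizontal applied forces, so P_x = 0.

P_x = 0, P_y = 121.7 N, Q_y = 231.5 N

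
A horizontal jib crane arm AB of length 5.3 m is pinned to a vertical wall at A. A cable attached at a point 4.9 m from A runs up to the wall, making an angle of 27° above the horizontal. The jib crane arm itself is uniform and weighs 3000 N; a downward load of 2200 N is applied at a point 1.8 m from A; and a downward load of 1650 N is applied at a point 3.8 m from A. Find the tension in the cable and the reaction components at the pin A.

ΣM about A: T·sin27°·4.9 − 3000·2.65 − 2200·1.8 − 1650·3.8 = 0 → T = 18180/(4.9·0.45399) = 8172.44 ≈ 8172 N.
ΣF_x = 0: A_x − T·cos27° = 0 → A_x = 8172.44 × 0.891007 = 7282 N.
ΣF_y = 0: A_y + T·sin27° − 3000 − 2200 − 1650 = 0 → A_y = 6850 − 8172.44 × 0.45399 = 3140 N.

T = 8172 N, A_x = 7282 N, A_y = 3140 N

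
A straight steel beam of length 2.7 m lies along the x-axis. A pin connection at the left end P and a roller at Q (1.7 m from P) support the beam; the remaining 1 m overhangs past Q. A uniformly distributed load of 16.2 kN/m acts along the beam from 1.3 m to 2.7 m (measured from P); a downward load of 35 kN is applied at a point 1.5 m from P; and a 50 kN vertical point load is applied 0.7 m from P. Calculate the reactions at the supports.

Resultant of the distributed load: 16.2 × 1.4 = 22.68 kN at 2 m from P.
Moments about P: Q_y·1.7 − (16.2·1.4)·2 − 35·1.5 − 50·0.7 = 0 → Q_y = 132.86/1.7 = 78.1529 ≈ 78.15 kN.
ΣF_y = 0: P_y + 78.1529 − 16.2·1.4 − 35 − 50 = 0 → P_y = 29.53 kN.
ΣF_x = 0: no horizontal applied forces, so P_x = 0.

P_x = 0, P_y = 29.53 kN, Q_y = 78.15 kN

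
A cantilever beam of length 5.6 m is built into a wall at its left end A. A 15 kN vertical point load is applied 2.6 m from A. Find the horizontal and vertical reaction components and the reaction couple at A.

ΣF_x = 0: A_x = 0.
ΣF_y = 0: A_y − 15 = 0 → A_y = 15.00 kN.
ΣM about A: M_A − 15·2.6 = 0 → M_A = 39.00 kN·m.

A_x = 0, A_y = 15.00 kN, M_A = 39.00 kN·m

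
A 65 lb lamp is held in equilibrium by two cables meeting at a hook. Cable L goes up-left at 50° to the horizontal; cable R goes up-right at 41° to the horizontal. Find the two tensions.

ΣF_x = 0: −T_L·cos50° + T_R·cos41° = 0 → T_R = 0.851702·T_L.
ΣF_y = 0: T_L·sin50° + T_R·sin41° = 65.
Substitute: T_L·(0.766044 + 0.851702·0.656059) = 65 → T_L = 49.0636 ≈ 49.06 lb.
Then T_R = 0.851702 × 49.0636 = 41.79 lb.

T_L = 49.06 lb, T_R = 41.79 lb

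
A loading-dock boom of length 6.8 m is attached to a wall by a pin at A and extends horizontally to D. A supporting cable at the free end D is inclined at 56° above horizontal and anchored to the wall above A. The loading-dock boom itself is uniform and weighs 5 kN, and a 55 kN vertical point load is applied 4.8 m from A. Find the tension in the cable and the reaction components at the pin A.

ΣM about A: T·sin56°·6.8 − 5·3.4 − 55·4.8 = 0 → T = 281/(6.8·0.829038) = 49.8452 ≈ 49.85 kN.
ΣF_x = 0: A_x − T·cos56° = 0 → A_x = 49.8452 × 0.559193 = 27.87 kN.
ΣF_y = 0: A_y + T·sin56° − 5 − 55 = 0 → A_y = 60 − 49.8452 × 0.829038 = 18.68 kN.

T = 49.85 kN, A_x = 27.87 kN, A_y = 18.68 kN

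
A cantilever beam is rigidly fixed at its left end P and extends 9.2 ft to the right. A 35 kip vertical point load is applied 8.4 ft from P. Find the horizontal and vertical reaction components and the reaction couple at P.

ΣF_x = 0: P_x = 0.
ΣF_y = 0: P_y − 35 = 0 → P_y = 35.00 kip.
ΣM about P: M_P − 35·8.4 = 0 → M_P = 294.0 kip·ft.

P_x = 0, P_y = 35.00 kip, M_P = 294.0 kip·ft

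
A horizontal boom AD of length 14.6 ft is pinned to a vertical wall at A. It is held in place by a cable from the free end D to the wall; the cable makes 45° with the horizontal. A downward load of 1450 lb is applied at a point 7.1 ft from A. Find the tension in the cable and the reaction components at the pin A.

ΣM about A: T·sin45°·14.6 − 1450·7.1 = 0 → T = 10295/(14.6·0.707107) = 997.214 ≈ 997.2 lb.
ΣF_x = 0: A_x − T·cos45° = 0 → A_x = 997.214 × 0.707107 = 705.1 lb.
ΣF_y = 0: A_y + T·sin45° − 1450 = 0 → A_y = 1450 − 997.214 × 0.707107 = 744.9 lb.

T = 997.2 lb, A_x = 705.1 lb, A_y = 744.9 lb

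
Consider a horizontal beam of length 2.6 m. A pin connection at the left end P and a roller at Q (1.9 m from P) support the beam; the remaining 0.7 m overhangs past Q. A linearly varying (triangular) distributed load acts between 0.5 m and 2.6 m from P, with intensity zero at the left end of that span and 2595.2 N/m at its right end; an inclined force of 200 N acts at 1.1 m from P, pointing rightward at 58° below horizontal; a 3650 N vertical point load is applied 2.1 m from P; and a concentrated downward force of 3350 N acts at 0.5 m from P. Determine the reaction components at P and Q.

Resultant of the triangular load: ½ × 2595.2 × 2.1 = 2724.96 N, acting at 1.9 m from P (one-third of the span from the peak).
Taking moments about P: Q_y·1.9 − (½·2595.2·2.1)·1.9 − 200·sin58°·1.1 − 3650·2.1 − 3350·0.5 = 0 → Q_y = 14704/1.9 = 7738.95 ≈ 7739 N.
ΣF_y = 0: P_y + 7738.95 − ½·2595.2·2.1 − 200·sin58° − 3650 − 3350 = 0 → P_y = 2156 N.
ΣF_x = 0: P_x + 200·cos58° = 0 → P_x = -106.0 N.

P_x = -106.0 N, P_y = 2156 N, Q_y = 7739 N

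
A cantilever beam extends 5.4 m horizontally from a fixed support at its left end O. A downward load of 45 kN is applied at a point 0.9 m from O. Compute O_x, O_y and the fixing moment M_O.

O_x = 0, O_y = 45.00 kN, M_O = 40.50 kN·m

ΣF_x = 0: O_x = 0.
ΣF_y = 0: O_y − 45 = 0 → O_y = 45.00 kN.
ΣM about O: M_O − 45·0.9 = 0 → M_O = 40.50 kN·m.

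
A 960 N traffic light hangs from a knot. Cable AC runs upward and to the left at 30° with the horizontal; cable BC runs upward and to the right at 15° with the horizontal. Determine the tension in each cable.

T_AC = 1311 N, T_BC = 1176 N

ΣF_x = 0: −T_AC·cos30° + T_BC·cos15° = 0 → T_BC = 0.896575·T_AC.
ΣF_y = 0: T_AC·sin30° + T_BC·sin15° = 960.
Substitute: T_AC·(0.5 + 0.896575·0.258819) = 960 → T_AC = 1311.38 ≈ 1311 N.
Then T_BC = 0.896575 × 1311.38 = 1176 N.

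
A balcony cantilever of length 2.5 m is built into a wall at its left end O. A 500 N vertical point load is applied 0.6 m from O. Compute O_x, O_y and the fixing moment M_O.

O_x = 0, O_y = 500.0 N, M_O = 300.0 N·m

ΣF_x = 0: O_x = 0.
ΣF_y = 0: O_y − 500 = 0 → O_y = 500.0 N.
ΣM about O: M_O − 500·0.6 = 0 → M_O = 300.0 N·m.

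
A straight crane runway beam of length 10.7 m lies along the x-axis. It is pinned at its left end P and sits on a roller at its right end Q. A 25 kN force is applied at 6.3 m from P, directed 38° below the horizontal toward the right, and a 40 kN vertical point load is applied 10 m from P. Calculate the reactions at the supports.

Moments about P: Q_y·10.7 − 25·sin38°·6.3 − 40·10 = 0 → Q_y = 496.967/10.7 = 46.4455 ≈ 46.45 kN.
ΣF_y = 0: P_y + 46.4455 − 25·sin38° − 40 = 0 → P_y = 8.946 kN.
ΣF_x = 0: P_x + 25·cos38° = 0 → P_x = -19.70 kN.

P_x = -19.70 kN, P_y = 8.946 kN, Q_y = 46.45 kN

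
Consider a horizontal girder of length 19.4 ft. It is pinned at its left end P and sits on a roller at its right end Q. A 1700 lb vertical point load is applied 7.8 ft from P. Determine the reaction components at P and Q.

ΣM about P: Q_y·19.4 − 1700·7.8 = 0 → Q_y = 13260/19.4 = 683.505 ≈ 683.5 lb.
ΣF_y = 0: P_y + 683.505 − 1700 = 0 → P_y = 1016 lb.
ΣF_x = 0: no horizontal applied forces, so P_x = 0.

P_x = 0, P_y = 1016 lb, Q_y = 683.5 lb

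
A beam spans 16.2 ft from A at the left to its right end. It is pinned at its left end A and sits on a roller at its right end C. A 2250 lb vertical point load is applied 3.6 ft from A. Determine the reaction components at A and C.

Moments about A: C_y·16.2 − 2250·3.6 = 0 → C_y = 8100/16.2 = 500.0 lb.
ΣF_y = 0: A_y + 500 − 2250 = 0 → A_y = 1750 lb.
ΣF_x = 0: no horizontal applied forces, so A_x = 0.

A_x = 0, A_y = 1750 lb, C_y = 500.0 lb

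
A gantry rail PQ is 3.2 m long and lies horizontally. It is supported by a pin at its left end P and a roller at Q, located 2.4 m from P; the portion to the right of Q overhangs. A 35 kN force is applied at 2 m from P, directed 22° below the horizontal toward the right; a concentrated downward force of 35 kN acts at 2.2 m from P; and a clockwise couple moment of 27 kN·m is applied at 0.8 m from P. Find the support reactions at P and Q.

P_x = -32.45 kN, P_y = -6.148 kN, Q_y = 54.26 kN

Taking moments about P: Q_y·2.4 − 35·sin22°·2 − 35·2.2 − 27 = 0 → Q_y = 130.222/2.4 = 54.2592 ≈ 54.26 kN.
ΣF_y = 0: P_y + 54.2592 − 35·sin22° − 35 = 0 → P_y = -6.148 kN.
ΣF_x = 0: P_x + 35·cos22° = 0 → P_x = -32.45 kN.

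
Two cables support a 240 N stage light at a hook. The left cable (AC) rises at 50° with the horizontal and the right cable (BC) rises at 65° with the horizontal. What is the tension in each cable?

T_AC = 111.9 N, T_BC = 170.2 N

ΣF_x = 0: −T_AC·cos50° + T_BC·cos65° = 0 → T_BC = 1.52097·T_AC.
ΣF_y = 0: T_AC·sin50° + T_BC·sin65° = 240.
Substitute: T_AC·(0.766044 + 1.52097·0.906308) = 240 → T_AC = 111.914 ≈ 111.9 N.
Then T_BC = 1.52097 × 111.914 = 170.2 N.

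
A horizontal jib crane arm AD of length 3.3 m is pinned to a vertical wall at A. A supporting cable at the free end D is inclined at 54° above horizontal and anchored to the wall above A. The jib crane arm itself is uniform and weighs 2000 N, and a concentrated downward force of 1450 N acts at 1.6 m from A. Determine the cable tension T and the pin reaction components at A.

T = 2105 N, A_x = 1237 N, A_y = 1747 N

ΣM about A: T·sin54°·3.3 − 2000·1.65 − 1450·1.6 = 0 → T = 5620/(3.3·0.809017) = 2105.06 ≈ 2105 N.
ΣF_x = 0: A_x − T·cos54° = 0 → A_x = 2105.06 × 0.587785 = 1237 N.
ΣF_y = 0: A_y + T·sin54° − 2000 − 1450 = 0 → A_y = 3450 − 2105.06 × 0.809017 = 1747 N.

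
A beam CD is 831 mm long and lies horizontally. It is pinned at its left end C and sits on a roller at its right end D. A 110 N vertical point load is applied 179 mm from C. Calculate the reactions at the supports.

C_x = 0, C_y = 86.31 N, D_y = 23.69 N

Taking moments about C: D_y·831 − 110·179 = 0 → D_y = 19690/831 = 23.6943 ≈ 23.69 N.
ΣF_y = 0: C_y + 23.6943 − 110 = 0 → C_y = 86.31 N.
ΣF_x = 0: no horizontal applied forces, so C_x = 0.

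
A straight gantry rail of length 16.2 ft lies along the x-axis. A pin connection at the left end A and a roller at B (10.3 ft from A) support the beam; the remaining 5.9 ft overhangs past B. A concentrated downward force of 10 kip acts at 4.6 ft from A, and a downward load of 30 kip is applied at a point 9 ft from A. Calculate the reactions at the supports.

A_x = 0, A_y = 9.320 kip, B_y = 30.68 kip

Taking moments about A: B_y·10.3 − 10·4.6 − 30·9 = 0 → B_y = 316/10.3 = 30.6796 ≈ 30.68 kip.
ΣF_y = 0: A_y + 30.6796 − 10 − 30 = 0 → A_y = 9.320 kip.
ΣF_x = 0: no horizontal applied forces, so A_x = 0.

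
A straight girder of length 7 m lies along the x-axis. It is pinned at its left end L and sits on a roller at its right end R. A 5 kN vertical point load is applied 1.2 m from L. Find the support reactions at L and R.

Taking moments about L: R_y·7 − 5·1.2 = 0 → R_y = 6/7 = 0.857143 ≈ 0.8571 kN.
ΣF_y = 0: L_y + 0.857143 − 5 = 0 → L_y = 4.143 kN.
ΣF_x = 0: no horizontal applied forces, so L_x = 0.

L_x = 0, L_y = 4.143 kN, R_y = 0.8571 kN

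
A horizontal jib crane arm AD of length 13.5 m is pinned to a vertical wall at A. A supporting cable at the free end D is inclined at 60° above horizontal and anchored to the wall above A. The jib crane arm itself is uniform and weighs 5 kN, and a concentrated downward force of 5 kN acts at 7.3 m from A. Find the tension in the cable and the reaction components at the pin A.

T = 6.009 kN, A_x = 3.004 kN, A_y = 4.796 kN

ΣM about A: T·sin60°·13.5 − 5·6.75 − 5·7.3 = 0 → T = 70.25/(13.5·0.866025) = 6.00872 ≈ 6.009 kN.
ΣF_x = 0: A_x − T·cos60° = 0 → A_x = 6.00872 × 0.5 = 3.004 kN.
ΣF_y = 0: A_y + T·sin60° − 5 − 5 = 0 → A_y = 10 − 6.00872 × 0.866025 = 4.796 kN.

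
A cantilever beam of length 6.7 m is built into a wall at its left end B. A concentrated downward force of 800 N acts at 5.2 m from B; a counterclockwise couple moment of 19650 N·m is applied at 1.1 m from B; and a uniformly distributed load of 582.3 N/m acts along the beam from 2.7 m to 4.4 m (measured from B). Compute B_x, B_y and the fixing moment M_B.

B_x = 0, B_y = 1790 N, M_B = -11980 N·m

Resultant of the distributed load: 582.3 × 1.7 = 989.91 N at 3.55 m from B.
ΣF_x = 0: B_x = 0.
ΣF_y = 0: B_y − 800 − 582.3·1.7 = 0 → B_y = 1790 N.
ΣM about B: M_B − 800·5.2 + 19650 − (582.3·1.7)·3.55 = 0 → M_B = -11980 N·m.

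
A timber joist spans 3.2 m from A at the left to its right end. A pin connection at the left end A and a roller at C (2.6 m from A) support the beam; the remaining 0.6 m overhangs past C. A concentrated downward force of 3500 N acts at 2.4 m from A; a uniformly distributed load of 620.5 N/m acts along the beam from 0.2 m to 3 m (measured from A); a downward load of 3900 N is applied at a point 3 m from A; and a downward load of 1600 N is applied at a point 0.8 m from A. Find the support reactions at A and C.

A_x = 0, A_y = 1445 N, C_y = 9292 N

Resultant of the distributed load: 620.5 × 2.8 = 1737.4 N at 1.6 m from A.
Taking moments about A: C_y·2.6 − 3500·2.4 − (620.5·2.8)·1.6 − 3900·3 − 1600·0.8 = 0 → C_y = 24159.84/2.6 = 9292.25 ≈ 9292 N.
ΣF_y = 0: A_y + 9292.25 − 3500 − 620.5·2.8 − 3900 − 1600 = 0 → A_y = 1445 N.
ΣF_x = 0: no horizontal applied forces, so A_x = 0.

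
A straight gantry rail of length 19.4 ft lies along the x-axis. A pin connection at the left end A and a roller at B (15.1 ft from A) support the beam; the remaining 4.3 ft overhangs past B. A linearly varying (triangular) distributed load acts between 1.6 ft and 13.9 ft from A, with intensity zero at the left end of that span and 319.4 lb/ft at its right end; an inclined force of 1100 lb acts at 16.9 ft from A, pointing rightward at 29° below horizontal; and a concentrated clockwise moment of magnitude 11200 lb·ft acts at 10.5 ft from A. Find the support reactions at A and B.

A_x = -962.1 lb, A_y = -115.8 lb, B_y = 2613 lb

Resultant of the triangular load: ½ × 319.4 × 12.3 = 1964.31 lb, acting at 9.8 ft from A (one-third of the span from the peak).
ΣM about A: B_y·15.1 − (½·319.4·12.3)·9.8 − 1100·sin29°·16.9 − 11200 = 0 → B_y = 39462.8/15.1 = 2613.43 ≈ 2613 lb.
ΣF_y = 0: A_y + 2613.43 − ½·319.4·12.3 − 1100·sin29° = 0 → A_y = -115.8 lb.
ΣF_x = 0: A_x + 1100·cos29° = 0 → A_x = -962.1 lb.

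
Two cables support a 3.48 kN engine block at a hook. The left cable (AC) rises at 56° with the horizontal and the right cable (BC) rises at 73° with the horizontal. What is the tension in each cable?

T_AC = 1.309 kN, T_BC = 2.504 kN

ΣF_x = 0: −T_AC·cos56° + T_BC·cos73° = 0 → T_BC = 1.91261·T_AC.
ΣF_y = 0: T_AC·sin56° + T_BC·sin73° = 3.48.
Substitute: T_AC·(0.829038 + 1.91261·0.956305) = 3.48 → T_AC = 1.30922 ≈ 1.309 kN.
Then T_BC = 1.91261 × 1.30922 = 2.504 kN.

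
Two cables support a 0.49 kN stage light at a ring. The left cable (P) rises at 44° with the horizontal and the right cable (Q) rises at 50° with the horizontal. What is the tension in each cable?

ΣF_x = 0: −T_P·cos44° + T_Q·cos50° = 0 → T_Q = 1.11909·T_P.
ΣF_y = 0: T_P·sin44° + T_Q·sin50° = 0.49.
Substitute: T_P·(0.694658 + 1.11909·0.766044) = 0.49 → T_P = 0.315736 ≈ 0.3157 kN.
Then T_Q = 1.11909 × 0.315736 = 0.3533 kN.

T_P = 0.3157 kN, T_Q = 0.3533 kN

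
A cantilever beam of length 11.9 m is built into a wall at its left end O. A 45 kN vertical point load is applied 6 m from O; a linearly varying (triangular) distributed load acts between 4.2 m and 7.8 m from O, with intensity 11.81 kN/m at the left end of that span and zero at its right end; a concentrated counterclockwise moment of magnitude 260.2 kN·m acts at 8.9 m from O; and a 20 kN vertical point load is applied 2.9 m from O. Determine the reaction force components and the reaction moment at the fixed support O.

Resultant of the triangular load: ½ × 11.81 × 3.6 = 21.258 kN, acting at 5.4 m from O (one-third of the span from the peak).
ΣF_x = 0: O_x = 0.
ΣF_y = 0: O_y − 45 − ½·11.81·3.6 − 20 = 0 → O_y = 86.26 kN.
ΣM about O: M_O − 45·6 − (½·11.81·3.6)·5.4 + 260.2 − 20·2.9 = 0 → M_O = 182.6 kN·m.

O_x = 0, O_y = 86.26 kN, M_O = 182.6 kN·m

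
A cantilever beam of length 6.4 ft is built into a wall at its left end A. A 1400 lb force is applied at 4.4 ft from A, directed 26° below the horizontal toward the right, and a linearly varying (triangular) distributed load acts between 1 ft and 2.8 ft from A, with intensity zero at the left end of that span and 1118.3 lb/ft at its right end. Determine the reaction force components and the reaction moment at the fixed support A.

A_x = -1258 lb, A_y = 1620 lb, M_A = 4915 lb·ft

Resultant of the triangular load: ½ × 1118.3 × 1.8 = 1006.47 lb, acting at 2.2 ft from A (one-third of the span from the peak).
ΣF_x = 0: A_x + 1400·cos26° = 0 → A_x = -1258 lb.
ΣF_y = 0: A_y − 1400·sin26° − ½·1118.3·1.8 = 0 → A_y = 1620 lb.
ΣM about A: M_A − 1400·sin26°·4.4 − (½·1118.3·1.8)·2.2 = 0 → M_A = 4915 lb·ft.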